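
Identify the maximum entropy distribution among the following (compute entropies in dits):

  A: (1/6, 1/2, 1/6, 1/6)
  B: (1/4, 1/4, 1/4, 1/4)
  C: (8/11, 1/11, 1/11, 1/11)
B

For a discrete distribution over n outcomes, entropy is maximized by the uniform distribution.

Computing entropies:
H(A) = 0.5396 dits
H(B) = 0.6021 dits
H(C) = 0.3846 dits

The uniform distribution (where all probabilities equal 1/4) achieves the maximum entropy of log_10(4) = 0.6021 dits.

Distribution B has the highest entropy.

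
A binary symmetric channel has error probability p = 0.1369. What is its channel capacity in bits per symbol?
0.4239 bits

For a binary symmetric channel (BSC) with error probability p:
Capacity C = 1 - H(p) bits per symbol

where H(p) = -p log₂(p) - (1-p) log₂(1-p) is the binary entropy function.

H(0.1369) = 0.5761 bits
C = 1 - 0.5761 = 0.4239 bits per symbol

This means we can reliably transmit up to 0.4239 bits of information per channel use.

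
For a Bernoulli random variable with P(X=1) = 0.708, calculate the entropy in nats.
0.6039 nats

The binary entropy function is:
H(p) = -p log(p) - (1-p) log(1-p)

H(0.708) = -0.708 × log_e(0.708) - 0.292 × log_e(0.292)
H(0.708) = 0.6039 nats

Note: Binary entropy is maximized at p=0.5 (H=1 bit) and minimized at p=0 or p=1 (H=0).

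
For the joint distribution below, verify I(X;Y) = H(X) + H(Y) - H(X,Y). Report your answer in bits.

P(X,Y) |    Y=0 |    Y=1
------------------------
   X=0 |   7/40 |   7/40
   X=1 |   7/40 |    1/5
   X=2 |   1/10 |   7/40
I(X;Y) = 0.0089 bits

Mutual information has multiple equivalent forms:
- I(X;Y) = H(X) - H(X|Y)
- I(X;Y) = H(Y) - H(Y|X)
- I(X;Y) = H(X) + H(Y) - H(X,Y)

Computing all quantities:
H(X) = 1.5729, H(Y) = 0.9928, H(X,Y) = 2.5568
H(X|Y) = 1.5640, H(Y|X) = 0.9839

Verification:
H(X) - H(X|Y) = 1.5729 - 1.5640 = 0.0089
H(Y) - H(Y|X) = 0.9928 - 0.9839 = 0.0089
H(X) + H(Y) - H(X,Y) = 1.5729 + 0.9928 - 2.5568 = 0.0089

All forms give I(X;Y) = 0.0089 bits. ✓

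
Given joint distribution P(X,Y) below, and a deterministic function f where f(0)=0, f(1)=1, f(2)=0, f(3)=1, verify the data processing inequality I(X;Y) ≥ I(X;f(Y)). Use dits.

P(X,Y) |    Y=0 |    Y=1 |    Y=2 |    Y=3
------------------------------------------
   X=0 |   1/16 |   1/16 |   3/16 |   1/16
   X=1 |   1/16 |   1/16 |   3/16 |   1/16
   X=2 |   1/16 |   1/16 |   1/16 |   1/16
I(X;Y) = 0.0108, I(X;f(Y)) = 0.0047, inequality holds: 0.0108 ≥ 0.0047

Data Processing Inequality: For any Markov chain X → Y → Z, we have I(X;Y) ≥ I(X;Z).

Here Z = f(Y) is a deterministic function of Y, forming X → Y → Z.

Original I(X;Y) = 0.0108 dits

After applying f:
P(X,Z) where Z=f(Y):
- P(X,Z=0) = P(X,Y=0) + P(X,Y=2)
- P(X,Z=1) = P(X,Y=1) + P(X,Y=3)

I(X;Z) = I(X;f(Y)) = 0.0047 dits

Verification: 0.0108 ≥ 0.0047 ✓

Information cannot be created by processing; the function f can only lose information about X.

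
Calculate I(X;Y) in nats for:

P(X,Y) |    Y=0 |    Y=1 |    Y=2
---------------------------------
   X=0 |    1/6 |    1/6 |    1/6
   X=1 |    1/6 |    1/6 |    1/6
0.0000 nats

Mutual information: I(X;Y) = H(X) + H(Y) - H(X,Y)

Marginals:
P(X) = (1/2, 1/2), H(X) = 0.6931 nats
P(Y) = (1/3, 1/3, 1/3), H(Y) = 1.0986 nats

Joint entropy: H(X,Y) = 1.7918 nats

I(X;Y) = 0.6931 + 1.0986 - 1.7918 = 0.0000 nats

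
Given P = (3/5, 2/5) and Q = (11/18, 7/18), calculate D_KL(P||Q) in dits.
0.0001 dits

KL divergence: D_KL(P||Q) = Σ p(x) log(p(x)/q(x))

Computing term by term:
  x=0: 3/5 × log_10[(3/5)/(11/18)] = 3/5 × -0.0080 = -0.0048
  x=1: 2/5 × log_10[(2/5)/(7/18)] = 2/5 × 0.0122 = 0.0049

D_KL(P||Q) = 0.0001 dits

Note: KL divergence is always non-negative and equals 0 iff P = Q.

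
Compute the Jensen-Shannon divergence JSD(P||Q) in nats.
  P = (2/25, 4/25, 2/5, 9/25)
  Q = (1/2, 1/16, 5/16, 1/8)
0.1281 nats

Jensen-Shannon divergence is:
JSD(P||Q) = 0.5 × D_KL(P||M) + 0.5 × D_KL(Q||M)
where M = 0.5 × (P + Q) is the mixture distribution.

M = 0.5 × (2/25, 4/25, 2/5, 9/25) + 0.5 × (1/2, 1/16, 5/16, 1/8) = (0.29, 0.11125, 0.35625, 0.2425)

D_KL(P||M) = 0.1437 nats
D_KL(Q||M) = 0.1125 nats

JSD(P||Q) = 0.5 × 0.1437 + 0.5 × 0.1125 = 0.1281 nats

Unlike KL divergence, JSD is symmetric and bounded: 0 ≤ JSD ≤ log(2).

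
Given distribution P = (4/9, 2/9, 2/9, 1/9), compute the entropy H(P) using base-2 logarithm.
1.8366 bits

Shannon entropy is H(X) = -Σ p(x) log p(x).

For P = (4/9, 2/9, 2/9, 1/9):
H = -4/9 × log_2(4/9) -2/9 × log_2(2/9) -2/9 × log_2(2/9) -1/9 × log_2(1/9)
H = 1.8366 bits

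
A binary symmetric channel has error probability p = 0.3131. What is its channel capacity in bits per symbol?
0.1033 bits

For a binary symmetric channel (BSC) with error probability p:
Capacity C = 1 - H(p) bits per symbol

where H(p) = -p log₂(p) - (1-p) log₂(1-p) is the binary entropy function.

H(0.3131) = 0.8967 bits
C = 1 - 0.8967 = 0.1033 bits per symbol

This means we can reliably transmit up to 0.1033 bits of information per channel use.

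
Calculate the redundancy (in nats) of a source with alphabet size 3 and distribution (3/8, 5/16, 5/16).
0.0038 nats

Redundancy measures how far a source is from maximum entropy:
R = H_max - H(X)

Maximum entropy for 3 symbols: H_max = log_e(3) = 1.0986 nats
Actual entropy: H(X) = 1.0948 nats
Redundancy: R = 1.0986 - 1.0948 = 0.0038 nats

This redundancy represents potential for compression: the source could be compressed by 0.0038 nats per symbol.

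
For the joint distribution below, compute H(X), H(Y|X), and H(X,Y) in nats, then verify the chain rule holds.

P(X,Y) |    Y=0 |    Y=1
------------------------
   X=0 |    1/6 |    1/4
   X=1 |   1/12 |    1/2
H(X,Y) = 1.1988, H(X) = 0.6792, H(Y|X) = 0.5197 (all in nats)

Chain rule: H(X,Y) = H(X) + H(Y|X)

Left side — joint entropy directly:
H(X,Y) = -Σ p(x,y) log p(x,y) = 1.1988 nats

Right side — compute H(Y|X) from the conditional distributions:
P(X) = (5/12, 7/12), so H(X) = 0.6792 nats
H(Y|X) = Σ_x P(X=x) · H(Y|X=x):
  P(Y|X=0) = (2/5, 3/5), H(Y|X=0) = 0.6730, weight P(X=0) = 5/12
  P(Y|X=1) = (1/7, 6/7), H(Y|X=1) = 0.4101, weight P(X=1) = 7/12
H(Y|X) = 0.5197 nats

H(X) + H(Y|X) = 0.6792 + 0.5197 = 1.1988 nats

Both sides equal 1.1988 nats. ✓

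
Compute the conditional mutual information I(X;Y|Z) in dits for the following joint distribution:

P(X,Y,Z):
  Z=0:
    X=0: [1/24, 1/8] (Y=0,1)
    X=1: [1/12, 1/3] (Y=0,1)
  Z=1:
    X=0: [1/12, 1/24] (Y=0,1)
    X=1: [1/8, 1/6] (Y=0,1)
0.0047 dits

Conditional mutual information: I(X;Y|Z) = H(X|Z) + H(Y|Z) - H(X,Y|Z)

H(Z) = 0.2950
H(X,Z) = 0.5571 → H(X|Z) = 0.2621
H(Y,Z) = 0.5520 → H(Y|Z) = 0.2571
H(X,Y,Z) = 0.8094 → H(X,Y|Z) = 0.5144

I(X;Y|Z) = 0.2621 + 0.2571 - 0.5144 = 0.0047 dits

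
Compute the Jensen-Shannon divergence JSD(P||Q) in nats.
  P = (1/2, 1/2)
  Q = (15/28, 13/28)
0.0006 nats

Jensen-Shannon divergence is:
JSD(P||Q) = 0.5 × D_KL(P||M) + 0.5 × D_KL(Q||M)
where M = 0.5 × (P + Q) is the mixture distribution.

M = 0.5 × (1/2, 1/2) + 0.5 × (15/28, 13/28) = (0.517857, 0.482143)

D_KL(P||M) = 0.0006 nats
D_KL(Q||M) = 0.0006 nats

JSD(P||Q) = 0.5 × 0.0006 + 0.5 × 0.0006 = 0.0006 nats

Unlike KL divergence, JSD is symmetric and bounded: 0 ≤ JSD ≤ log(2).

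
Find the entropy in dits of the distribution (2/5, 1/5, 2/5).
0.4581 dits

Shannon entropy is H(X) = -Σ p(x) log p(x).

For P = (2/5, 1/5, 2/5):
H = -2/5 × log_10(2/5) -1/5 × log_10(1/5) -2/5 × log_10(2/5)
H = 0.4581 dits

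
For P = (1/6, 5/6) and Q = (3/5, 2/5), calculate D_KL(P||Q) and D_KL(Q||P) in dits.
D_KL(P||Q) = 0.1729, D_KL(Q||P) = 0.2063

KL divergence is not symmetric: D_KL(P||Q) ≠ D_KL(Q||P) in general.

D_KL(P||Q) = 0.1729 dits
D_KL(Q||P) = 0.2063 dits

No, they are not equal!

This asymmetry is why KL divergence is not a true distance metric.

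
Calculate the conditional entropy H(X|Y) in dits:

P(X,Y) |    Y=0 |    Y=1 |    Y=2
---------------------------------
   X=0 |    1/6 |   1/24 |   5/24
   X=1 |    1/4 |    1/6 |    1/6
0.2789 dits

Using the chain rule: H(X|Y) = H(X,Y) - H(Y)

First, compute H(X,Y) = 0.7390 dits

Marginal P(Y) = (5/12, 5/24, 3/8)
H(Y) = 0.4601 dits

H(X|Y) = H(X,Y) - H(Y) = 0.7390 - 0.4601 = 0.2789 dits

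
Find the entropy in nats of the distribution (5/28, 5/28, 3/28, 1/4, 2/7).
1.5591 nats

Shannon entropy is H(X) = -Σ p(x) log p(x).

For P = (5/28, 5/28, 3/28, 1/4, 2/7):
H = -5/28 × log_e(5/28) -5/28 × log_e(5/28) -3/28 × log_e(3/28) -1/4 × log_e(1/4) -2/7 × log_e(2/7)
H = 1.5591 nats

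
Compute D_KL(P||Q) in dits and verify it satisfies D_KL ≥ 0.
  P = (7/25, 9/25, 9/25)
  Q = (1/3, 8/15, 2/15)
0.0726 dits

KL divergence satisfies the Gibbs inequality: D_KL(P||Q) ≥ 0 for all distributions P, Q.

D_KL(P||Q) = Σ p(x) log(p(x)/q(x))
Term by term:
  x=0: 7/25 × log_10[(7/25)/(1/3)] = -0.0212
  x=1: 9/25 × log_10[(9/25)/(8/15)] = -0.0615
  x=2: 9/25 × log_10[(9/25)/(2/15)] = 0.1553
D_KL(P||Q) = 0.0726 dits

D_KL(P||Q) = 0.0726 ≥ 0 ✓

This non-negativity is a fundamental property: relative entropy cannot be negative because it measures how different Q is from P.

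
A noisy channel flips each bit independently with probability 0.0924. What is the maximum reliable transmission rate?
0.5556 bits

For a binary symmetric channel (BSC) with error probability p:
Capacity C = 1 - H(p) bits per symbol

where H(p) = -p log₂(p) - (1-p) log₂(1-p) is the binary entropy function.

H(0.0924) = 0.4444 bits
C = 1 - 0.4444 = 0.5556 bits per symbol

This means we can reliably transmit up to 0.5556 bits of information per channel use.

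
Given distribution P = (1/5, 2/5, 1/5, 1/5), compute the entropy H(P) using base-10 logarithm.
0.5786 dits

Shannon entropy is H(X) = -Σ p(x) log p(x).

For P = (1/5, 2/5, 1/5, 1/5):
H = -1/5 × log_10(1/5) -2/5 × log_10(2/5) -1/5 × log_10(1/5) -1/5 × log_10(1/5)
H = 0.5786 dits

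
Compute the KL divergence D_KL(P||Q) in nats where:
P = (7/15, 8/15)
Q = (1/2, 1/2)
0.0022 nats

KL divergence: D_KL(P||Q) = Σ p(x) log(p(x)/q(x))

Computing term by term:
  x=0: 7/15 × log_e[(7/15)/(1/2)] = 7/15 × -0.0690 = -0.0322
  x=1: 8/15 × log_e[(8/15)/(1/2)] = 8/15 × 0.0645 = 0.0344

D_KL(P||Q) = 0.0022 nats

Note: KL divergence is always non-negative and equals 0 iff P = Q.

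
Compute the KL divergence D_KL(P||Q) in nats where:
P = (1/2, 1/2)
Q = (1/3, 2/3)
0.0589 nats

KL divergence: D_KL(P||Q) = Σ p(x) log(p(x)/q(x))

Computing term by term:
  x=0: 1/2 × log_e[(1/2)/(1/3)] = 1/2 × 0.4055 = 0.2027
  x=1: 1/2 × log_e[(1/2)/(2/3)] = 1/2 × -0.2877 = -0.1438

D_KL(P||Q) = 0.0589 nats

Note: KL divergence is always non-negative and equals 0 iff P = Q.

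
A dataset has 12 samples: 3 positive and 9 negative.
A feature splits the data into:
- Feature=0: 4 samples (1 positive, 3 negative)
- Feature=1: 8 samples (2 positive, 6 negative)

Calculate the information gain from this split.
0.0000 bits

Information Gain = H(Y) - H(Y|Feature)

Before split:
P(positive) = 3/12 = 0.2500
H(Y) = 0.8113 bits

After split:
Feature=0: H = 0.8113 bits (weight = 4/12)
Feature=1: H = 0.8113 bits (weight = 8/12)
H(Y|Feature) = (4/12)×0.8113 + (8/12)×0.8113 = 0.8113 bits

Information Gain = 0.8113 - 0.8113 = 0.0000 bits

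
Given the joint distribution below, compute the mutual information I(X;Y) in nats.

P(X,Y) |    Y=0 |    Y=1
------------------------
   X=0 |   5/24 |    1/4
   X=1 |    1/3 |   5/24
0.0130 nats

Mutual information: I(X;Y) = H(X) + H(Y) - H(X,Y)

Marginals:
P(X) = (11/24, 13/24), H(X) = 0.6897 nats
P(Y) = (13/24, 11/24), H(Y) = 0.6897 nats

Joint entropy: H(X,Y) = 1.3664 nats

I(X;Y) = 0.6897 + 0.6897 - 1.3664 = 0.0130 nats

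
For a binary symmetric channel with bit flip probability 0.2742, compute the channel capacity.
0.1526 bits

For a binary symmetric channel (BSC) with error probability p:
Capacity C = 1 - H(p) bits per symbol

where H(p) = -p log₂(p) - (1-p) log₂(1-p) is the binary entropy function.

H(0.2742) = 0.8474 bits
C = 1 - 0.8474 = 0.1526 bits per symbol

This means we can reliably transmit up to 0.1526 bits of information per channel use.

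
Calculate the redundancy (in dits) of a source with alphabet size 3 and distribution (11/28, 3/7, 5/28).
0.0264 dits

Redundancy measures how far a source is from maximum entropy:
R = H_max - H(X)

Maximum entropy for 3 symbols: H_max = log_10(3) = 0.4771 dits
Actual entropy: H(X) = 0.4507 dits
Redundancy: R = 0.4771 - 0.4507 = 0.0264 dits

This redundancy represents potential for compression: the source could be compressed by 0.0264 dits per symbol.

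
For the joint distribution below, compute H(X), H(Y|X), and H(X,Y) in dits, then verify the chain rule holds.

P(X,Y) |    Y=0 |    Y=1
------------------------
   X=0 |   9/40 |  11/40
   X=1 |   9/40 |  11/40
H(X,Y) = 0.5999, H(X) = 0.3010, H(Y|X) = 0.2989 (all in dits)

Chain rule: H(X,Y) = H(X) + H(Y|X)

Left side — joint entropy directly:
H(X,Y) = -Σ p(x,y) log p(x,y) = 0.5999 dits

Right side — compute H(Y|X) from the conditional distributions:
P(X) = (1/2, 1/2), so H(X) = 0.3010 dits
H(Y|X) = Σ_x P(X=x) · H(Y|X=x):
  P(Y|X=0) = (9/20, 11/20), H(Y|X=0) = 0.2989, weight P(X=0) = 1/2
  P(Y|X=1) = (9/20, 11/20), H(Y|X=1) = 0.2989, weight P(X=1) = 1/2
H(Y|X) = 0.2989 dits

H(X) + H(Y|X) = 0.3010 + 0.2989 = 0.5999 dits

Both sides equal 0.5999 dits. ✓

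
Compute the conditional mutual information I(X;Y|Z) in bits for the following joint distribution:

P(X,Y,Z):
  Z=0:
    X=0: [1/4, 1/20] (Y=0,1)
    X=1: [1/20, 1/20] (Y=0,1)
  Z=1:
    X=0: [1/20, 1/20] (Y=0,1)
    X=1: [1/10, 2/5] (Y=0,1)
0.0553 bits

Conditional mutual information: I(X;Y|Z) = H(X|Z) + H(Y|Z) - H(X,Y|Z)

H(Z) = 0.9710
H(X,Z) = 1.6855 → H(X|Z) = 0.7145
H(Y,Z) = 1.7822 → H(Y|Z) = 0.8113
H(X,Y,Z) = 2.4414 → H(X,Y|Z) = 1.4705

I(X;Y|Z) = 0.7145 + 0.8113 - 1.4705 = 0.0553 bits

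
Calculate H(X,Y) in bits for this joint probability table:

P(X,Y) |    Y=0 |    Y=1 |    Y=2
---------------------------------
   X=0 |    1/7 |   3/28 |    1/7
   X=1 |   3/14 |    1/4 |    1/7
2.5246 bits

Joint entropy is H(X,Y) = -Σ_{x,y} p(x,y) log p(x,y).

Summing over all non-zero entries:
H(X,Y) = -[1/7·log_2(1/7) + 3/28·log_2(3/28) + 1/7·log_2(1/7) + 3/14·log_2(3/14) + 1/4·log_2(1/4) + 1/7·log_2(1/7)]
H(X,Y) = 2.5246 bits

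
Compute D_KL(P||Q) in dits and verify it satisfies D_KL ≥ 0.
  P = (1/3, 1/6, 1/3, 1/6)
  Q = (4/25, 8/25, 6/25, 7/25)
0.0690 dits

KL divergence satisfies the Gibbs inequality: D_KL(P||Q) ≥ 0 for all distributions P, Q.

D_KL(P||Q) = Σ p(x) log(p(x)/q(x))
Term by term:
  x=0: 1/3 × log_10[(1/3)/(4/25)] = 0.1063
  x=1: 1/6 × log_10[(1/6)/(8/25)] = -0.0472
  x=2: 1/3 × log_10[(1/3)/(6/25)] = 0.0476
  x=3: 1/6 × log_10[(1/6)/(7/25)] = -0.0376
D_KL(P||Q) = 0.0690 dits

D_KL(P||Q) = 0.0690 ≥ 0 ✓

This non-negativity is a fundamental property: relative entropy cannot be negative because it measures how different Q is from P.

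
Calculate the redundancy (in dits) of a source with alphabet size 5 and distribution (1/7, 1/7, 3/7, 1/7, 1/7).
0.0584 dits

Redundancy measures how far a source is from maximum entropy:
R = H_max - H(X)

Maximum entropy for 5 symbols: H_max = log_10(5) = 0.6990 dits
Actual entropy: H(X) = 0.6406 dits
Redundancy: R = 0.6990 - 0.6406 = 0.0584 dits

This redundancy represents potential for compression: the source could be compressed by 0.0584 dits per symbol.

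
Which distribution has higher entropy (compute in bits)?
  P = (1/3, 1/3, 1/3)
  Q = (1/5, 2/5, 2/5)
P

Computing entropies in bits:
H(P) = 1.5850
H(Q) = 1.5219

Distribution P has higher entropy.

Intuition: The distribution closer to uniform (more spread out) has higher entropy.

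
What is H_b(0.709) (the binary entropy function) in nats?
0.6030 nats

The binary entropy function is:
H(p) = -p log(p) - (1-p) log(1-p)

H(0.709) = -0.709 × log_e(0.709) - 0.291 × log_e(0.291)
H(0.709) = 0.6030 nats

Note: Binary entropy is maximized at p=0.5 (H=1 bit) and minimized at p=0 or p=1 (H=0).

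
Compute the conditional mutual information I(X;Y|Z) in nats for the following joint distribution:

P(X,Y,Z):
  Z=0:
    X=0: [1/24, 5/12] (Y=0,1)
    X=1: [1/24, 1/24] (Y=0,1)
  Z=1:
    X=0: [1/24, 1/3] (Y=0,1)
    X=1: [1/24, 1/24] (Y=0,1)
0.0639 nats

Conditional mutual information: I(X;Y|Z) = H(X|Z) + H(Y|Z) - H(X,Y|Z)

H(Z) = 0.6897
H(X,Z) = 1.1395 → H(X|Z) = 0.4499
H(Y,Z) = 1.1395 → H(Y|Z) = 0.4499
H(X,Y,Z) = 1.5255 → H(X,Y|Z) = 0.8358

I(X;Y|Z) = 0.4499 + 0.4499 - 0.8358 = 0.0639 nats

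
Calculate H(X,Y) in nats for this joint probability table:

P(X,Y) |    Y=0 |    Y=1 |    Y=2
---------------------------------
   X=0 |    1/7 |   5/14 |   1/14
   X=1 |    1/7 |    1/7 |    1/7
1.6682 nats

Joint entropy is H(X,Y) = -Σ_{x,y} p(x,y) log p(x,y).

Summing over all non-zero entries:
H(X,Y) = -[1/7·log_e(1/7) + 5/14·log_e(5/14) + 1/14·log_e(1/14) + 1/7·log_e(1/7) + 1/7·log_e(1/7) + 1/7·log_e(1/7)]
H(X,Y) = 1.6682 nats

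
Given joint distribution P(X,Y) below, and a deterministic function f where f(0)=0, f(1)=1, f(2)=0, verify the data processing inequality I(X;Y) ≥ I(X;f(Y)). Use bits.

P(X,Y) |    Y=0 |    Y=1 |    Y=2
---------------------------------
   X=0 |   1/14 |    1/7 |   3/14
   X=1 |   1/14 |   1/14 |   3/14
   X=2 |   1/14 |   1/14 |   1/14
I(X;Y) = 0.0380, I(X;f(Y)) = 0.0150, inequality holds: 0.0380 ≥ 0.0150

Data Processing Inequality: For any Markov chain X → Y → Z, we have I(X;Y) ≥ I(X;Z).

Here Z = f(Y) is a deterministic function of Y, forming X → Y → Z.

Original I(X;Y) = 0.0380 bits

After applying f:
P(X,Z) where Z=f(Y):
- P(X,Z=0) = P(X,Y=0) + P(X,Y=2)
- P(X,Z=1) = P(X,Y=1)

I(X;Z) = I(X;f(Y)) = 0.0150 bits

Verification: 0.0380 ≥ 0.0150 ✓

Information cannot be created by processing; the function f can only lose information about X.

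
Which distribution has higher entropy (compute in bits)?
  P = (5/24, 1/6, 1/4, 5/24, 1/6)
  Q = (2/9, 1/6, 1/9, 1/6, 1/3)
P

Computing entropies in bits:
H(P) = 2.3046
H(Q) = 2.2244

Distribution P has higher entropy.

Intuition: The distribution closer to uniform (more spread out) has higher entropy.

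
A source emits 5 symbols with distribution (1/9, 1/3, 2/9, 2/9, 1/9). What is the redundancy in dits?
0.0376 dits

Redundancy measures how far a source is from maximum entropy:
R = H_max - H(X)

Maximum entropy for 5 symbols: H_max = log_10(5) = 0.6990 dits
Actual entropy: H(X) = 0.6614 dits
Redundancy: R = 0.6990 - 0.6614 = 0.0376 dits

This redundancy represents potential for compression: the source could be compressed by 0.0376 dits per symbol.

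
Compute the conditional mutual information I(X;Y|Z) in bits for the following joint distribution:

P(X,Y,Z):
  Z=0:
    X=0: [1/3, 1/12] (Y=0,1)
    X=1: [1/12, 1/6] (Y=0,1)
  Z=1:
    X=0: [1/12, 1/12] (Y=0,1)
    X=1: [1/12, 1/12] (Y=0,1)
0.1059 bits

Conditional mutual information: I(X;Y|Z) = H(X|Z) + H(Y|Z) - H(X,Y|Z)

H(Z) = 0.9183
H(X,Z) = 1.8879 → H(X|Z) = 0.9696
H(Y,Z) = 1.8879 → H(Y|Z) = 0.9696
H(X,Y,Z) = 2.7516 → H(X,Y|Z) = 1.8333

I(X;Y|Z) = 0.9696 + 0.9696 - 1.8333 = 0.1059 bits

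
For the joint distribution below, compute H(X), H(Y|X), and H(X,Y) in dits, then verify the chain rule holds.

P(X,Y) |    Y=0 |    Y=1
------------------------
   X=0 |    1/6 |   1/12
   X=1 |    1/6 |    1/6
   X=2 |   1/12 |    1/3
H(X,Y) = 0.7280, H(X) = 0.4680, H(Y|X) = 0.2600 (all in dits)

Chain rule: H(X,Y) = H(X) + H(Y|X)

Left side — joint entropy directly:
H(X,Y) = -Σ p(x,y) log p(x,y) = 0.7280 dits

Right side — compute H(Y|X) from the conditional distributions:
P(X) = (1/4, 1/3, 5/12), so H(X) = 0.4680 dits
H(Y|X) = Σ_x P(X=x) · H(Y|X=x):
  P(Y|X=0) = (2/3, 1/3), H(Y|X=0) = 0.2764, weight P(X=0) = 1/4
  P(Y|X=1) = (1/2, 1/2), H(Y|X=1) = 0.3010, weight P(X=1) = 1/3
  P(Y|X=2) = (1/5, 4/5), H(Y|X=2) = 0.2173, weight P(X=2) = 5/12
H(Y|X) = 0.2600 dits

H(X) + H(Y|X) = 0.4680 + 0.2600 = 0.7280 dits

Both sides equal 0.7280 dits. ✓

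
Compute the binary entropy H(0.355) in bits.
0.9385 bits

The binary entropy function is:
H(p) = -p log(p) - (1-p) log(1-p)

H(0.355) = -0.355 × log_2(0.355) - 0.645 × log_2(0.645)
H(0.355) = 0.9385 bits

Note: Binary entropy is maximized at p=0.5 (H=1 bit) and minimized at p=0 or p=1 (H=0).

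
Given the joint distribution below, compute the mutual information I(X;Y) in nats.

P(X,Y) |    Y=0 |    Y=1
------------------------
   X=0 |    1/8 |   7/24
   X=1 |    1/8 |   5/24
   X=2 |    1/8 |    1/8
0.0132 nats

Mutual information: I(X;Y) = H(X) + H(Y) - H(X,Y)

Marginals:
P(X) = (5/12, 1/3, 1/4), H(X) = 1.0776 nats
P(Y) = (3/8, 5/8), H(Y) = 0.6616 nats

Joint entropy: H(X,Y) = 1.7259 nats

I(X;Y) = 1.0776 + 0.6616 - 1.7259 = 0.0132 nats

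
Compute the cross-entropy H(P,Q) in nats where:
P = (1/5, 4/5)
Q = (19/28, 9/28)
0.9855 nats

Cross-entropy: H(P,Q) = -Σ p(x) log q(x)

Alternatively: H(P,Q) = H(P) + D_KL(P||Q)
H(P) = 0.5004 nats
D_KL(P||Q) = 0.4851 nats

H(P,Q) = 0.5004 + 0.4851 = 0.9855 nats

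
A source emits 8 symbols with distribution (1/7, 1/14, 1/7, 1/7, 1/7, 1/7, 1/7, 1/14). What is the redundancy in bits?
0.0498 bits

Redundancy measures how far a source is from maximum entropy:
R = H_max - H(X)

Maximum entropy for 8 symbols: H_max = log_2(8) = 3.0000 bits
Actual entropy: H(X) = 2.9502 bits
Redundancy: R = 3.0000 - 2.9502 = 0.0498 bits

This redundancy represents potential for compression: the source could be compressed by 0.0498 bits per symbol.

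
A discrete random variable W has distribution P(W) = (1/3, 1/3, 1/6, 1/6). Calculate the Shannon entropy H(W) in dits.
0.5775 dits

Shannon entropy is H(X) = -Σ p(x) log p(x).

For P = (1/3, 1/3, 1/6, 1/6):
H = -1/3 × log_10(1/3) -1/3 × log_10(1/3) -1/6 × log_10(1/6) -1/6 × log_10(1/6)
H = 0.5775 dits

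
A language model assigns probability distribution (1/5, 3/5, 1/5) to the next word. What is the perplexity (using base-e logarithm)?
2.5864

Perplexity is e^H (or exp(H) for natural log).

First, H = -Σ p log p = 0.9503 nats
Perplexity = e^0.9503 = 2.5864

Interpretation: The model's uncertainty is equivalent to choosing uniformly among 2.6 options.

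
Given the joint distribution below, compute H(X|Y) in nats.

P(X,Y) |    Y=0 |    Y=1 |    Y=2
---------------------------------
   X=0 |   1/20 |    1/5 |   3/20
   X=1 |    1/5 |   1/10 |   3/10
0.6025 nats

Using the chain rule: H(X|Y) = H(X,Y) - H(Y)

First, compute H(X,Y) = 1.6696 nats

Marginal P(Y) = (1/4, 3/10, 9/20)
H(Y) = 1.0671 nats

H(X|Y) = H(X,Y) - H(Y) = 1.6696 - 1.0671 = 0.6025 nats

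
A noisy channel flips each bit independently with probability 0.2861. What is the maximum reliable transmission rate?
0.1364 bits

For a binary symmetric channel (BSC) with error probability p:
Capacity C = 1 - H(p) bits per symbol

where H(p) = -p log₂(p) - (1-p) log₂(1-p) is the binary entropy function.

H(0.2861) = 0.8636 bits
C = 1 - 0.8636 = 0.1364 bits per symbol

This means we can reliably transmit up to 0.1364 bits of information per channel use.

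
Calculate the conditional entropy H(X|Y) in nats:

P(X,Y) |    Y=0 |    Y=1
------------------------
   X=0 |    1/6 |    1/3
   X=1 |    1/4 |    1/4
0.6788 nats

Using the chain rule: H(X|Y) = H(X,Y) - H(Y)

First, compute H(X,Y) = 1.3580 nats

Marginal P(Y) = (5/12, 7/12)
H(Y) = 0.6792 nats

H(X|Y) = H(X,Y) - H(Y) = 1.3580 - 0.6792 = 0.6788 nats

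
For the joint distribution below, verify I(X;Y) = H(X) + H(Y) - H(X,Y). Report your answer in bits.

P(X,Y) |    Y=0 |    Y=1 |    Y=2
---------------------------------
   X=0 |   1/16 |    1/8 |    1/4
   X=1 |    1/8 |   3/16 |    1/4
I(X;Y) = 0.0131 bits

Mutual information has multiple equivalent forms:
- I(X;Y) = H(X) - H(X|Y)
- I(X;Y) = H(Y) - H(Y|X)
- I(X;Y) = H(X) + H(Y) - H(X,Y)

Computing all quantities:
H(X) = 0.9887, H(Y) = 1.4772, H(X,Y) = 2.4528
H(X|Y) = 0.9756, H(Y|X) = 1.4641

Verification:
H(X) - H(X|Y) = 0.9887 - 0.9756 = 0.0131
H(Y) - H(Y|X) = 1.4772 - 1.4641 = 0.0131
H(X) + H(Y) - H(X,Y) = 0.9887 + 1.4772 - 2.4528 = 0.0131

All forms give I(X;Y) = 0.0131 bits. ✓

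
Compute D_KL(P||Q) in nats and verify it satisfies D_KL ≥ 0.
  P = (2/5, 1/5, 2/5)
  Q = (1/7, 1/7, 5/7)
0.2472 nats

KL divergence satisfies the Gibbs inequality: D_KL(P||Q) ≥ 0 for all distributions P, Q.

D_KL(P||Q) = Σ p(x) log(p(x)/q(x))
Term by term:
  x=0: 2/5 × log_e[(2/5)/(1/7)] = 0.4118
  x=1: 1/5 × log_e[(1/5)/(1/7)] = 0.0673
  x=2: 2/5 × log_e[(2/5)/(5/7)] = -0.2319
D_KL(P||Q) = 0.2472 nats

D_KL(P||Q) = 0.2472 ≥ 0 ✓

This non-negativity is a fundamental property: relative entropy cannot be negative because it measures how different Q is from P.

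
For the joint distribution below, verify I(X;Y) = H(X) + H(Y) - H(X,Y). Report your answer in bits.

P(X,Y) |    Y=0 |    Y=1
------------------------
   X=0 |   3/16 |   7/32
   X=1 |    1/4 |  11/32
I(X;Y) = 0.0012 bits

Mutual information has multiple equivalent forms:
- I(X;Y) = H(X) - H(X|Y)
- I(X;Y) = H(Y) - H(Y|X)
- I(X;Y) = H(X) + H(Y) - H(X,Y)

Computing all quantities:
H(X) = 0.9745, H(Y) = 0.9887, H(X,Y) = 1.9620
H(X|Y) = 0.9733, H(Y|X) = 0.9875

Verification:
H(X) - H(X|Y) = 0.9745 - 0.9733 = 0.0012
H(Y) - H(Y|X) = 0.9887 - 0.9875 = 0.0012
H(X) + H(Y) - H(X,Y) = 0.9745 + 0.9887 - 1.9620 = 0.0012

All forms give I(X;Y) = 0.0012 bits. ✓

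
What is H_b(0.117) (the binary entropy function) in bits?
0.5207 bits

The binary entropy function is:
H(p) = -p log(p) - (1-p) log(1-p)

H(0.117) = -0.117 × log_2(0.117) - 0.883 × log_2(0.883)
H(0.117) = 0.5207 bits

Note: Binary entropy is maximized at p=0.5 (H=1 bit) and minimized at p=0 or p=1 (H=0).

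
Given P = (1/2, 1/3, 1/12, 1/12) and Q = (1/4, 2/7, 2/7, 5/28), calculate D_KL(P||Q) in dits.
0.1007 dits

KL divergence: D_KL(P||Q) = Σ p(x) log(p(x)/q(x))

Computing term by term:
  x=0: 1/2 × log_10[(1/2)/(1/4)] = 1/2 × 0.3010 = 0.1505
  x=1: 1/3 × log_10[(1/3)/(2/7)] = 1/3 × 0.0669 = 0.0223
  x=2: 1/12 × log_10[(1/12)/(2/7)] = 1/12 × -0.5351 = -0.0446
  x=3: 1/12 × log_10[(1/12)/(5/28)] = 1/12 × -0.3310 = -0.0276

D_KL(P||Q) = 0.1007 dits

Note: KL divergence is always non-negative and equals 0 iff P = Q.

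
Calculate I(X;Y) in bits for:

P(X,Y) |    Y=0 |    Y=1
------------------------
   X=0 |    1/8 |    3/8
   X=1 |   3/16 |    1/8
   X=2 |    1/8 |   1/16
0.1075 bits

Mutual information: I(X;Y) = H(X) + H(Y) - H(X,Y)

Marginals:
P(X) = (1/2, 5/16, 3/16), H(X) = 1.4772 bits
P(Y) = (7/16, 9/16), H(Y) = 0.9887 bits

Joint entropy: H(X,Y) = 2.3585 bits

I(X;Y) = 1.4772 + 0.9887 - 2.3585 = 0.1075 bits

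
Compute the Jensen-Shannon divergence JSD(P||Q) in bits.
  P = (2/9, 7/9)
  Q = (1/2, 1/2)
0.0615 bits

Jensen-Shannon divergence is:
JSD(P||Q) = 0.5 × D_KL(P||M) + 0.5 × D_KL(Q||M)
where M = 0.5 × (P + Q) is the mixture distribution.

M = 0.5 × (2/9, 7/9) + 0.5 × (1/2, 1/2) = (13/36, 23/36)

D_KL(P||M) = 0.0651 bits
D_KL(Q||M) = 0.0579 bits

JSD(P||Q) = 0.5 × 0.0651 + 0.5 × 0.0579 = 0.0615 bits

Unlike KL divergence, JSD is symmetric and bounded: 0 ≤ JSD ≤ log(2).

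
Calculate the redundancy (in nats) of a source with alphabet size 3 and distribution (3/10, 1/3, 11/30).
0.0033 nats

Redundancy measures how far a source is from maximum entropy:
R = H_max - H(X)

Maximum entropy for 3 symbols: H_max = log_e(3) = 1.0986 nats
Actual entropy: H(X) = 1.0953 nats
Redundancy: R = 1.0986 - 1.0953 = 0.0033 nats

This redundancy represents potential for compression: the source could be compressed by 0.0033 nats per symbol.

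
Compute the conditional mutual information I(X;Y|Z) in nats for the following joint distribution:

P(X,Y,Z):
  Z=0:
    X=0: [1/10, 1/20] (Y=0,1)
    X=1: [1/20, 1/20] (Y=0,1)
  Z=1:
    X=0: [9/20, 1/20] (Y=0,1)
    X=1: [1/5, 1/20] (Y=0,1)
0.0103 nats

Conditional mutual information: I(X;Y|Z) = H(X|Z) + H(Y|Z) - H(X,Y|Z)

H(Z) = 0.5623
H(X,Z) = 1.2080 → H(X|Z) = 0.6456
H(Y,Z) = 1.0251 → H(Y|Z) = 0.4628
H(X,Y,Z) = 1.6604 → H(X,Y|Z) = 1.0981

I(X;Y|Z) = 0.6456 + 0.4628 - 1.0981 = 0.0103 nats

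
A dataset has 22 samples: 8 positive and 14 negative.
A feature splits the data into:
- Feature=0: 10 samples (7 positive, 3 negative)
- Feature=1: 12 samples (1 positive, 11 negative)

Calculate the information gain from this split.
0.3194 bits

Information Gain = H(Y) - H(Y|Feature)

Before split:
P(positive) = 8/22 = 0.3636
H(Y) = 0.9457 bits

After split:
Feature=0: H = 0.8813 bits (weight = 10/22)
Feature=1: H = 0.4138 bits (weight = 12/22)
H(Y|Feature) = (10/22)×0.8813 + (12/22)×0.4138 = 0.6263 bits

Information Gain = 0.9457 - 0.6263 = 0.3194 bits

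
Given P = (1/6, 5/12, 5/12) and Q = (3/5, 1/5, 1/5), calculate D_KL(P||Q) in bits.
0.5744 bits

KL divergence: D_KL(P||Q) = Σ p(x) log(p(x)/q(x))

Computing term by term:
  x=0: 1/6 × log_2[(1/6)/(3/5)] = 1/6 × -1.8480 = -0.3080
  x=1: 5/12 × log_2[(5/12)/(1/5)] = 5/12 × 1.0589 = 0.4412
  x=2: 5/12 × log_2[(5/12)/(1/5)] = 5/12 × 1.0589 = 0.4412

D_KL(P||Q) = 0.5744 bits

Note: KL divergence is always non-negative and equals 0 iff P = Q.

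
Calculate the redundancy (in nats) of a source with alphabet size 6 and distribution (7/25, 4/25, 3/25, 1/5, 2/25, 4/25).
0.0705 nats

Redundancy measures how far a source is from maximum entropy:
R = H_max - H(X)

Maximum entropy for 6 symbols: H_max = log_e(6) = 1.7918 nats
Actual entropy: H(X) = 1.7212 nats
Redundancy: R = 1.7918 - 1.7212 = 0.0705 nats

This redundancy represents potential for compression: the source could be compressed by 0.0705 nats per symbol.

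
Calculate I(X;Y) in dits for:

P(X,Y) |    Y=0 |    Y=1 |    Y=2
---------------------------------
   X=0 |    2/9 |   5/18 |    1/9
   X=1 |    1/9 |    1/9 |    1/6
0.0158 dits

Mutual information: I(X;Y) = H(X) + H(Y) - H(X,Y)

Marginals:
P(X) = (11/18, 7/18), H(X) = 0.2902 dits
P(Y) = (1/3, 7/18, 5/18), H(Y) = 0.4731 dits

Joint entropy: H(X,Y) = 0.7475 dits

I(X;Y) = 0.2902 + 0.4731 - 0.7475 = 0.0158 dits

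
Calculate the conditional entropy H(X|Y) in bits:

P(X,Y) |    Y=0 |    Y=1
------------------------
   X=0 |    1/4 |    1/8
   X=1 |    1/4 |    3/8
0.9056 bits

Using the chain rule: H(X|Y) = H(X,Y) - H(Y)

First, compute H(X,Y) = 1.9056 bits

Marginal P(Y) = (1/2, 1/2)
H(Y) = 1.0000 bits

H(X|Y) = H(X,Y) - H(Y) = 1.9056 - 1.0000 = 0.9056 bits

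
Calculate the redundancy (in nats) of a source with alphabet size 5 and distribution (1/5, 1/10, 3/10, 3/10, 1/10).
0.1046 nats

Redundancy measures how far a source is from maximum entropy:
R = H_max - H(X)

Maximum entropy for 5 symbols: H_max = log_e(5) = 1.6094 nats
Actual entropy: H(X) = 1.5048 nats
Redundancy: R = 1.6094 - 1.5048 = 0.1046 nats

This redundancy represents potential for compression: the source could be compressed by 0.1046 nats per symbol.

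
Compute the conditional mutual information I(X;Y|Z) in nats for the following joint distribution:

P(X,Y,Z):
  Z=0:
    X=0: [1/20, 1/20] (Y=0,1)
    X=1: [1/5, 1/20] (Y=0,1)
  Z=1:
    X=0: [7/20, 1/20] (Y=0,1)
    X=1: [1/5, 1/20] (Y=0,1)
0.0182 nats

Conditional mutual information: I(X;Y|Z) = H(X|Z) + H(Y|Z) - H(X,Y|Z)

H(Z) = 0.6474
H(X,Z) = 1.2899 → H(X|Z) = 0.6425
H(Y,Z) = 1.1359 → H(Y|Z) = 0.4885
H(X,Y,Z) = 1.7601 → H(X,Y|Z) = 1.1127

I(X;Y|Z) = 0.6425 + 0.4885 - 1.1127 = 0.0182 nats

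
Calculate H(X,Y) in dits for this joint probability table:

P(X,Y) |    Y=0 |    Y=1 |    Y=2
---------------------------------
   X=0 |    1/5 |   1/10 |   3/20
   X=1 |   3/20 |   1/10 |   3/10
0.7438 dits

Joint entropy is H(X,Y) = -Σ_{x,y} p(x,y) log p(x,y).

Summing over all non-zero entries:
H(X,Y) = -[1/5·log_10(1/5) + 1/10·log_10(1/10) + 3/20·log_10(3/20) + 3/20·log_10(3/20) + 1/10·log_10(1/10) + 3/10·log_10(3/10)]
H(X,Y) = 0.7438 dits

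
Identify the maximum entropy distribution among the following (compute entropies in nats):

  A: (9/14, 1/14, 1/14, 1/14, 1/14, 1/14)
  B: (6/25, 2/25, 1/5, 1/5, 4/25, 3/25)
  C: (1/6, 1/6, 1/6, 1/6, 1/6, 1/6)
C

For a discrete distribution over n outcomes, entropy is maximized by the uniform distribution.

Computing entropies:
H(A) = 1.2266 nats
H(B) = 1.7360 nats
H(C) = 1.7918 nats

The uniform distribution (where all probabilities equal 1/6) achieves the maximum entropy of log_e(6) = 1.7918 nats.

Distribution C has the highest entropy.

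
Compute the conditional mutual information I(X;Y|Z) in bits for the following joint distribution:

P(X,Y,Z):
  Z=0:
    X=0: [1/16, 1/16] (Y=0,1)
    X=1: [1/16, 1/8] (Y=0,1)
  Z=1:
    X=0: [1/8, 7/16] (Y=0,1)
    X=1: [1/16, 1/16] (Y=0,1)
0.0326 bits

Conditional mutual information: I(X;Y|Z) = H(X|Z) + H(Y|Z) - H(X,Y|Z)

H(Z) = 0.8960
H(X,Z) = 1.6697 → H(X|Z) = 0.7737
H(Y,Z) = 1.7806 → H(Y|Z) = 0.8846
H(X,Y,Z) = 2.5218 → H(X,Y|Z) = 1.6257

I(X;Y|Z) = 0.7737 + 0.8846 - 1.6257 = 0.0326 bits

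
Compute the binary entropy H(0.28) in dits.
0.2575 dits

The binary entropy function is:
H(p) = -p log(p) - (1-p) log(1-p)

H(0.28) = -0.28 × log_10(0.28) - 0.72 × log_10(0.72)
H(0.28) = 0.2575 dits

Note: Binary entropy is maximized at p=0.5 (H=1 bit) and minimized at p=0 or p=1 (H=0).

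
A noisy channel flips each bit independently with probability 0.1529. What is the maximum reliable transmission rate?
0.3829 bits

For a binary symmetric channel (BSC) with error probability p:
Capacity C = 1 - H(p) bits per symbol

where H(p) = -p log₂(p) - (1-p) log₂(1-p) is the binary entropy function.

H(0.1529) = 0.6171 bits
C = 1 - 0.6171 = 0.3829 bits per symbol

This means we can reliably transmit up to 0.3829 bits of information per channel use.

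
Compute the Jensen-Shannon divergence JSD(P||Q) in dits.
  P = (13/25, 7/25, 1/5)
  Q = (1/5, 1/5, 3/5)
0.0402 dits

Jensen-Shannon divergence is:
JSD(P||Q) = 0.5 × D_KL(P||M) + 0.5 × D_KL(Q||M)
where M = 0.5 × (P + Q) is the mixture distribution.

M = 0.5 × (13/25, 7/25, 1/5) + 0.5 × (1/5, 1/5, 3/5) = (9/25, 6/25, 2/5)

D_KL(P||M) = 0.0416 dits
D_KL(Q||M) = 0.0388 dits

JSD(P||Q) = 0.5 × 0.0416 + 0.5 × 0.0388 = 0.0402 dits

Unlike KL divergence, JSD is symmetric and bounded: 0 ≤ JSD ≤ log(2).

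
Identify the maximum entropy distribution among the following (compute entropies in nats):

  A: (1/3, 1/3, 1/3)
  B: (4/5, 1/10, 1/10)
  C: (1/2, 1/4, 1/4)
A

For a discrete distribution over n outcomes, entropy is maximized by the uniform distribution.

Computing entropies:
H(A) = 1.0986 nats
H(B) = 0.6390 nats
H(C) = 1.0397 nats

The uniform distribution (where all probabilities equal 1/3) achieves the maximum entropy of log_e(3) = 1.0986 nats.

Distribution A has the highest entropy.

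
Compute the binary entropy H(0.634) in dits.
0.2852 dits

The binary entropy function is:
H(p) = -p log(p) - (1-p) log(1-p)

H(0.634) = -0.634 × log_10(0.634) - 0.366 × log_10(0.366)
H(0.634) = 0.2852 dits

Note: Binary entropy is maximized at p=0.5 (H=1 bit) and minimized at p=0 or p=1 (H=0).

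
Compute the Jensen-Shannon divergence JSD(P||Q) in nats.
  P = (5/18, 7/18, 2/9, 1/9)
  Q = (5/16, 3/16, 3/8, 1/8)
0.0286 nats

Jensen-Shannon divergence is:
JSD(P||Q) = 0.5 × D_KL(P||M) + 0.5 × D_KL(Q||M)
where M = 0.5 × (P + Q) is the mixture distribution.

M = 0.5 × (5/18, 7/18, 2/9, 1/9) + 0.5 × (5/16, 3/16, 3/8, 1/8) = (0.295139, 0.288194, 0.298611, 0.118056)

D_KL(P||M) = 0.0273 nats
D_KL(Q||M) = 0.0298 nats

JSD(P||Q) = 0.5 × 0.0273 + 0.5 × 0.0298 = 0.0286 nats

Unlike KL divergence, JSD is symmetric and bounded: 0 ≤ JSD ≤ log(2).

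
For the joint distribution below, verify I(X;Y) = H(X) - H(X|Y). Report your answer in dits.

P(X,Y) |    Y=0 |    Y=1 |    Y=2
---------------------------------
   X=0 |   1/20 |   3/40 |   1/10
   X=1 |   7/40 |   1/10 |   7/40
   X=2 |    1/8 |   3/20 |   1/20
I(X;Y) = 0.0214 dits

Mutual information has multiple equivalent forms:
- I(X;Y) = H(X) - H(X|Y)
- I(X;Y) = H(Y) - H(Y|X)
- I(X;Y) = H(X) + H(Y) - H(X,Y)

Computing all quantities:
H(X) = 0.4605, H(Y) = 0.4769, H(X,Y) = 0.9159
H(X|Y) = 0.4390, H(Y|X) = 0.4554

Verification:
H(X) - H(X|Y) = 0.4605 - 0.4390 = 0.0214
H(Y) - H(Y|X) = 0.4769 - 0.4554 = 0.0214
H(X) + H(Y) - H(X,Y) = 0.4605 + 0.4769 - 0.9159 = 0.0214

All forms give I(X;Y) = 0.0214 dits. ✓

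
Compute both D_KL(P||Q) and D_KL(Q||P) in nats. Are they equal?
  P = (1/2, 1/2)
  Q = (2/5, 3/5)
D_KL(P||Q) = 0.0204, D_KL(Q||P) = 0.0201

KL divergence is not symmetric: D_KL(P||Q) ≠ D_KL(Q||P) in general.

D_KL(P||Q) = 0.0204 nats
D_KL(Q||P) = 0.0201 nats

No, they are not equal!

This asymmetry is why KL divergence is not a true distance metric.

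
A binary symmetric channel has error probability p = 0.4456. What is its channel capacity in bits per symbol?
0.0086 bits

For a binary symmetric channel (BSC) with error probability p:
Capacity C = 1 - H(p) bits per symbol

where H(p) = -p log₂(p) - (1-p) log₂(1-p) is the binary entropy function.

H(0.4456) = 0.9914 bits
C = 1 - 0.9914 = 0.0086 bits per symbol

This means we can reliably transmit up to 0.0086 bits of information per channel use.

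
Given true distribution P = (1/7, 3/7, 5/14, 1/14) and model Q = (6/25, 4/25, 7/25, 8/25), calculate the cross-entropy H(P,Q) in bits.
2.2005 bits

Cross-entropy: H(P,Q) = -Σ p(x) log q(x)

Alternatively: H(P,Q) = H(P) + D_KL(P||Q)
H(P) = 1.7274 bits
D_KL(P||Q) = 0.4731 bits

H(P,Q) = 1.7274 + 0.4731 = 2.2005 bits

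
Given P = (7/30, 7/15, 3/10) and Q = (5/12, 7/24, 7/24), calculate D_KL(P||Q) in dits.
0.0402 dits

KL divergence: D_KL(P||Q) = Σ p(x) log(p(x)/q(x))

Computing term by term:
  x=0: 7/30 × log_10[(7/30)/(5/12)] = 7/30 × -0.2518 = -0.0588
  x=1: 7/15 × log_10[(7/15)/(7/24)] = 7/15 × 0.2041 = 0.0953
  x=2: 3/10 × log_10[(3/10)/(7/24)] = 3/10 × 0.0122 = 0.0037

D_KL(P||Q) = 0.0402 dits

Note: KL divergence is always non-negative and equals 0 iff P = Q.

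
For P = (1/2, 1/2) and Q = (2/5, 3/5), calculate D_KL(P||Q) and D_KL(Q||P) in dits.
D_KL(P||Q) = 0.0089, D_KL(Q||P) = 0.0087

KL divergence is not symmetric: D_KL(P||Q) ≠ D_KL(Q||P) in general.

D_KL(P||Q) = 0.0089 dits
D_KL(Q||P) = 0.0087 dits

No, they are not equal!

This asymmetry is why KL divergence is not a true distance metric.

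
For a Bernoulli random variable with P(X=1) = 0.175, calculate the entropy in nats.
0.4637 nats

The binary entropy function is:
H(p) = -p log(p) - (1-p) log(1-p)

H(0.175) = -0.175 × log_e(0.175) - 0.825 × log_e(0.825)
H(0.175) = 0.4637 nats

Note: Binary entropy is maximized at p=0.5 (H=1 bit) and minimized at p=0 or p=1 (H=0).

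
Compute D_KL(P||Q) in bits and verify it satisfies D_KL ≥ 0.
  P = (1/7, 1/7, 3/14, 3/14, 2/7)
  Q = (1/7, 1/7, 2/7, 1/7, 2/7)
0.0364 bits

KL divergence satisfies the Gibbs inequality: D_KL(P||Q) ≥ 0 for all distributions P, Q.

D_KL(P||Q) = Σ p(x) log(p(x)/q(x))
Term by term:
  x=0: 1/7 × log_2[(1/7)/(1/7)] = 0.0000
  x=1: 1/7 × log_2[(1/7)/(1/7)] = 0.0000
  x=2: 3/14 × log_2[(3/14)/(2/7)] = -0.0889
  x=3: 3/14 × log_2[(3/14)/(1/7)] = 0.1253
  x=4: 2/7 × log_2[(2/7)/(2/7)] = 0.0000
D_KL(P||Q) = 0.0364 bits

D_KL(P||Q) = 0.0364 ≥ 0 ✓

This non-negativity is a fundamental property: relative entropy cannot be negative because it measures how different Q is from P.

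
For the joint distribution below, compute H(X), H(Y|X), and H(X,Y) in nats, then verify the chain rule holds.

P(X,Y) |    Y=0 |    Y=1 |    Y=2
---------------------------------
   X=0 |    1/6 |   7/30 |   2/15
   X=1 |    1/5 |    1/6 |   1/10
H(X,Y) = 1.7576, H(X) = 0.6909, H(Y|X) = 1.0667 (all in nats)

Chain rule: H(X,Y) = H(X) + H(Y|X)

Left side — joint entropy directly:
H(X,Y) = -Σ p(x,y) log p(x,y) = 1.7576 nats

Right side — compute H(Y|X) from the conditional distributions:
P(X) = (8/15, 7/15), so H(X) = 0.6909 nats
H(Y|X) = Σ_x P(X=x) · H(Y|X=x):
  P(Y|X=0) = (5/16, 7/16, 1/4), H(Y|X=0) = 1.0717, weight P(X=0) = 8/15
  P(Y|X=1) = (3/7, 5/14, 3/14), H(Y|X=1) = 1.0609, weight P(X=1) = 7/15
H(Y|X) = 1.0667 nats

H(X) + H(Y|X) = 0.6909 + 1.0667 = 1.7576 nats

Both sides equal 1.7576 nats. ✓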